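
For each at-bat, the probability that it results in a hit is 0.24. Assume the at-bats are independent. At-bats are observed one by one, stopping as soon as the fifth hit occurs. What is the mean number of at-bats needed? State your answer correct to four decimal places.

20.8333

Y = total at-bats until the fifth success; negative binomial with r=5, p=0.24.
E[Y] = r / p = 5 / 0.24 = 20.833333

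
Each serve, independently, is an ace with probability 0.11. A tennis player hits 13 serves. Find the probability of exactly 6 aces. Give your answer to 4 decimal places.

0.0013

X ~ Binomial(n=13, p=0.11).
P(X=6) = C(13,6) · p^6 · (1−p)^7
= 1716 · 1.7716e-06 · 0.44231 = 0.001345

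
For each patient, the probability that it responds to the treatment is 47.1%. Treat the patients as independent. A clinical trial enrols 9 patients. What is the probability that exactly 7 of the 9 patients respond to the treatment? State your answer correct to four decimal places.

0.0518

X ~ Binomial(n=9, p=0.471).
P(X=7) = C(9,7) · p^7 · (1−p)^2
= 36 · 0.0051422 · 0.27984 = 0.051804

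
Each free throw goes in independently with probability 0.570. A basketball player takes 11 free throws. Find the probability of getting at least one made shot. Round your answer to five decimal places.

P(at least one) = 1 − P(none) = 1 − (1 − 0.57)^11
= 1 − 0.0000929 = 0.9999071

0.99991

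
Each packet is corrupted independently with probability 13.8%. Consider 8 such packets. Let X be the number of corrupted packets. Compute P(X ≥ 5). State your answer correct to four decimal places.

0.0019

X ~ Binomial(8, 0.138); P(X ≥ 5) = Σ C(8,k) p^k (1−p)^(8−k) over k:
  k=5: C(8,5)·0.138^5·0.862^3 = 0.001795
  k=6: C(8,6)·0.138^6·0.862^2 = 0.000144
  k=7: C(8,7)·0.138^7·0.862^1 = 0.000007
  k=8: C(8,8)·0.138^8·0.862^0 = 0.000000
Total = 0.001946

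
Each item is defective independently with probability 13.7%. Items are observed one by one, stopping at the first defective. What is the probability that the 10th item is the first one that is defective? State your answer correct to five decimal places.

0.03638

Geometric (trials to first success), p = 0.137.
P(Y = 10) = (1−p)^9 · p = 0.26552 · 0.137 = 0.0363762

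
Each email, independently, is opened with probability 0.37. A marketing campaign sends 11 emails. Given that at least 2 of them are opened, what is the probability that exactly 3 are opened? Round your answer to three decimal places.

0.217

X ~ Binomial(11, 0.37). Want P(X=3 | X≥2) = P(X=3) / P(X≥2).
P(X=3) = C(11,3)·0.37^3·0.63^8 = 0.20740
P(X≥2) = 1 − 0.00621 − 0.04009 = 0.95371
Ratio = 0.20740 / 0.95371 = 0.21747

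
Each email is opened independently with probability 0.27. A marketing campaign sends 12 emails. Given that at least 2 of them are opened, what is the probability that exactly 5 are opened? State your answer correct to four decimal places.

0.1434

X ~ Binomial(12, 0.27). Want P(X=5 | X≥2) = P(X=5) / P(X≥2).
P(X=5) = C(12,5)·0.27^5·0.73^7 = 0.125546
P(X≥2) = 1 − 0.022902 − 0.101647 = 0.875451
Ratio = 0.125546 / 0.875451 = 0.143408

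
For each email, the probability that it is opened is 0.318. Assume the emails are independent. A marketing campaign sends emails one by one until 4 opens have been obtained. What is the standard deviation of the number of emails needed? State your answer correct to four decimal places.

Y = total emails until the fourth success; negative binomial with r=4, p=0.318.
SD(Y) = √[r(1−p)/p²] = √(26.976781) = 5.193918

5.1939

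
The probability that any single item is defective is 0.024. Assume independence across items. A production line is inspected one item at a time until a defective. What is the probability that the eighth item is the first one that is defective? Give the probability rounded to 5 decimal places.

0.02025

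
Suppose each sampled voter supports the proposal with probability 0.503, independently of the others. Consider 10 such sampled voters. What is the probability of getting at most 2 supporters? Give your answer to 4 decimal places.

0.0526

X ~ Binomial(10, 0.503); P(X ≤ 2) = Σ C(10,k) p^k (1−p)^(10−k) over k:
  k=0: C(10,0)·0.503^0·0.497^10 = 0.000920
  k=1: C(10,1)·0.503^1·0.497^9 = 0.009306
  k=2: C(10,2)·0.503^2·0.497^8 = 0.042384
Total = 0.052610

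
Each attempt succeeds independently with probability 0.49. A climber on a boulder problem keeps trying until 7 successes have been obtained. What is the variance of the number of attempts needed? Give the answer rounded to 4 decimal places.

Y = total attempts until the seventh success; negative binomial with r=7, p=0.49.
Var(Y) = r(1−p)/p² = 7·0.51 / 0.49² = 14.868805

14.8688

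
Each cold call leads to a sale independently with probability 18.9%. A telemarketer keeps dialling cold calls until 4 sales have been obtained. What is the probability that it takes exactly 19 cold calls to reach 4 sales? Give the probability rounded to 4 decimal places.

Y = trial on which the fourth success occurs; negative binomial, r=4, p=0.189.
P(Y=19) = C(18,3) · p^4 · (1−p)^15
= 816 · 0.001276 · 0.043183 = 0.044962

0.0450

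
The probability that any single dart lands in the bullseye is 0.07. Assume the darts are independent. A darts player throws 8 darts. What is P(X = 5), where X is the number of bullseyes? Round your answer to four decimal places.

X ~ Binomial(n=8, p=0.07).
P(X=5) = C(8,5) · p^5 · (1−p)^3
= 56 · 1.6807e-06 · 0.80436 = 0.000076

0.0001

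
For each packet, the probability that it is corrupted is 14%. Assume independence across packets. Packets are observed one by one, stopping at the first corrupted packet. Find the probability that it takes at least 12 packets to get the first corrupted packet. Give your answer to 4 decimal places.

Y = number of packets to the first success; geometric, p = 0.14.
P(Y > 11) = P(first 11 all fail) = (1−p)^11 = 0.190319

0.1903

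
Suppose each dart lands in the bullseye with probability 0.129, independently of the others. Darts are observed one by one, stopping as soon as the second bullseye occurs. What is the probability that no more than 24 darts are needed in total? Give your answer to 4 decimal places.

Finishing within 24 darts ⇔ at least 2 successes in the first 24. With X ~ Binomial(24, 0.129), P(Y ≤ 24) = 1 − P(X ≤ 1).
  k=0: C(24,0)·0.129^0·0.871^24 = 0.036344
  k=1: C(24,1)·0.129^1·0.871^23 = 0.129187
1 − 0.165531 = 0.834469

0.8345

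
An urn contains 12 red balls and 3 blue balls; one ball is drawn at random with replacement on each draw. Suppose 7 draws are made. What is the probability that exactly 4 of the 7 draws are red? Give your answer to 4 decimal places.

0.1147

X ~ Binomial(n=7, p=0.80).
P(X=4) = C(7,4) · p^4 · (1−p)^3
= 35 · 0.4096 · 0.008 = 0.114688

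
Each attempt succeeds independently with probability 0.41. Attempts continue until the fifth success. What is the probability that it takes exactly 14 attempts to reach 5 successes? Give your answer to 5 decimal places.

0.07176

Y = trial on which the fifth success occurs; negative binomial, r=5, p=0.41.
P(Y=14) = C(13,4) · p^5 · (1−p)^9
= 715 · 0.011586 · 0.008663 = 0.0717618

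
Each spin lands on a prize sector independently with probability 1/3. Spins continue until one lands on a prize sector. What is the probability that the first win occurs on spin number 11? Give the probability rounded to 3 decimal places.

Geometric (trials to first success), p = 0.333333.
P(Y = 11) = (1−p)^10 · p = 0.017342 · 0.333333 = 0.00578

0.006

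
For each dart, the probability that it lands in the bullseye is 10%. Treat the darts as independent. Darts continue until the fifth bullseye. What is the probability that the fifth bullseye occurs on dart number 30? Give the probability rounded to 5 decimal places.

0.01705

Y = trial on which the fifth success occurs; negative binomial, r=5, p=0.10.
P(Y=30) = C(29,4) · p^5 · (1−p)^25
= 23751 · 1e-05 · 0.07179 = 0.0170508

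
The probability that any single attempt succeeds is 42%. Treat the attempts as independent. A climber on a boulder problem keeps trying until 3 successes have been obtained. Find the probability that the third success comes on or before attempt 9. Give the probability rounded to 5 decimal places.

0.80395

Finishing within 9 attempts ⇔ at least 3 successes in the first 9. With X ~ Binomial(9, 0.42), P(Y ≤ 9) = 1 − P(X ≤ 2).
  k=0: C(9,0)·0.42^0·0.58^9 = 0.0074277
  k=1: C(9,1)·0.42^1·0.58^8 = 0.0484078
  k=2: C(9,2)·0.42^2·0.58^7 = 0.1402158
1 − 0.1960513 = 0.8039487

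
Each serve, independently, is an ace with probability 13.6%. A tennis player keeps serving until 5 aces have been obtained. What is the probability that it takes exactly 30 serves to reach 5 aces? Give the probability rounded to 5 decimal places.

0.02859

Y = trial on which the fifth success occurs; negative binomial, r=5, p=0.136.
P(Y=30) = C(29,4) · p^5 · (1−p)^25
= 23751 · 4.6526e-05 · 0.025873 = 0.0285904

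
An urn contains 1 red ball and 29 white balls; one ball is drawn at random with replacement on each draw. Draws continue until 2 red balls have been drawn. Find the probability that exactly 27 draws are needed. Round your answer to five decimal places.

Y = trial on which the second success occurs; negative binomial, r=2, p=0.033333.
P(Y=27) = C(26,1) · p^2 · (1−p)^25
= 26 · 0.0011111 · 0.42847 = 0.0123780

0.01238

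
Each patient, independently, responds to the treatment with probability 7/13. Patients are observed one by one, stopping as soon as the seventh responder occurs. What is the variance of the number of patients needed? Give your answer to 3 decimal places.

11.143

Y = total patients until the seventh success; negative binomial with r=7, p=0.538462.
Var(Y) = r(1−p)/p² = 7·0.461538 / 0.538462² = 11.14286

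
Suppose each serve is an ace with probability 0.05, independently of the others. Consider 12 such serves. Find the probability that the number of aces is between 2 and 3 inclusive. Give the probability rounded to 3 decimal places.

0.116

X ~ Binomial(12, 0.05); P(2 ≤ X ≤ 3) = Σ C(12,k) p^k (1−p)^(12−k) over k:
  k=2: C(12,2)·0.05^2·0.95^10 = 0.09879
  k=3: C(12,3)·0.05^3·0.95^9 = 0.01733
Total = 0.11612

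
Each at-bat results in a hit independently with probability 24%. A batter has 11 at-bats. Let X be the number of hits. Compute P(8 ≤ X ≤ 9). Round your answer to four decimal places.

0.0009

X ~ Binomial(11, 0.24); P(8 ≤ X ≤ 9) = Σ C(11,k) p^k (1−p)^(11−k) over k:
  k=8: C(11,8)·0.24^8·0.76^3 = 0.000797
  k=9: C(11,9)·0.24^9·0.76^2 = 0.000084
Total = 0.000881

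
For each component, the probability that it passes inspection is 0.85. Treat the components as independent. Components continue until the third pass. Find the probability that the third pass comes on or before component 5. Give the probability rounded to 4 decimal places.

0.9734

Finishing within 5 components ⇔ at least 3 successes in the first 5. With X ~ Binomial(5, 0.85), P(Y ≤ 5) = 1 − P(X ≤ 2).
  k=0: C(5,0)·0.85^0·0.15^5 = 0.000076
  k=1: C(5,1)·0.85^1·0.15^4 = 0.002152
  k=2: C(5,2)·0.85^2·0.15^3 = 0.024384
1 − 0.026612 = 0.973388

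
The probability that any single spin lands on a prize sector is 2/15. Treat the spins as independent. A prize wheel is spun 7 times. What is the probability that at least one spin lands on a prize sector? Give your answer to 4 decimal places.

0.6327

P(at least one) = 1 − P(none) = 1 − (1 − 0.133333)^7
= 1 − 0.367252 = 0.632748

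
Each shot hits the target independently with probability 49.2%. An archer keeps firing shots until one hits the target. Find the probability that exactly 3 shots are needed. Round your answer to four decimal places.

Geometric (trials to first success), p = 0.492.
P(Y = 3) = (1−p)^2 · p = 0.25806 · 0.492 = 0.126967

0.1270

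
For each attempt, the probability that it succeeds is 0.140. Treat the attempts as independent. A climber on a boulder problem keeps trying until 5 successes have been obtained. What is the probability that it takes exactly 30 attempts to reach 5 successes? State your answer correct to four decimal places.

Y = trial on which the fifth success occurs; negative binomial, r=5, p=0.14.
P(Y=30) = C(29,4) · p^5 · (1−p)^25
= 23751 · 5.3782e-05 · 0.023039 = 0.029430

0.0294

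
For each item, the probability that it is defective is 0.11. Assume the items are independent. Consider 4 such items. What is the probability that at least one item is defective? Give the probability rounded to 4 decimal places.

P(at least one) = 1 − P(none) = 1 − (1 − 0.11)^4
= 1 − 0.627422 = 0.372578

0.3726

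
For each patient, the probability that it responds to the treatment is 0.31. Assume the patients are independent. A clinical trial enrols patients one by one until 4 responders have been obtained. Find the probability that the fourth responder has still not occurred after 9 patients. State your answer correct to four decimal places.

0.7065

Needing more than 9 patients ⇔ fewer than 4 successes in the first 9. With X ~ Binomial(9, 0.31), P(Y > 9) = P(X ≤ 3).
  k=0: C(9,0)·0.31^0·0.69^9 = 0.035452
  k=1: C(9,1)·0.31^1·0.69^8 = 0.143350
  k=2: C(9,2)·0.31^2·0.69^7 = 0.257614
  k=3: C(9,3)·0.31^3·0.69^6 = 0.270059
P(X ≤ 3) = 0.706475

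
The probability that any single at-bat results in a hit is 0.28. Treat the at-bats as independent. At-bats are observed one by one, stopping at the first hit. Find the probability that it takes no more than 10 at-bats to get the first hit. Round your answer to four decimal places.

0.9626

Y = number of at-bats to the first success; geometric, p = 0.28.
P(Y ≤ 10) = 1 − (1−p)^10 = 1 − 0.037439 = 0.962561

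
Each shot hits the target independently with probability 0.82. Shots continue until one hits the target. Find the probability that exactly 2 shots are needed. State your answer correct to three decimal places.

Geometric (trials to first success), p = 0.82.
P(Y = 2) = (1−p)^1 · p = 0.18 · 0.82 = 0.14760

0.148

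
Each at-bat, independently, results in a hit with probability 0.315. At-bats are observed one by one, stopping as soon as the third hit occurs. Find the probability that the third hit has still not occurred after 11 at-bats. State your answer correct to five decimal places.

Needing more than 11 at-bats ⇔ fewer than 3 successes in the first 11. With X ~ Binomial(11, 0.315), P(Y > 11) = P(X ≤ 2).
  k=0: C(11,0)·0.315^0·0.685^11 = 0.0155810
  k=1: C(11,1)·0.315^1·0.685^10 = 0.0788150
  k=2: C(11,2)·0.315^2·0.685^9 = 0.1812170
P(X ≤ 2) = 0.2756130

0.27561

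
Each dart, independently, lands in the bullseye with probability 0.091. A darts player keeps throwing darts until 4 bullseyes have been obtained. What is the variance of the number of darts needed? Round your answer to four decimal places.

Y = total darts until the fourth success; negative binomial with r=4, p=0.091.
Var(Y) = r(1−p)/p² = 4·0.909 / 0.091² = 439.077406

439.0774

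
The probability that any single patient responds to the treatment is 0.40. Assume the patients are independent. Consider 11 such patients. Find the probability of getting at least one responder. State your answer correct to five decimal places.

0.99637

P(at least one) = 1 − P(none) = 1 − (1 − 0.40)^11
= 1 − 0.0036280 = 0.9963720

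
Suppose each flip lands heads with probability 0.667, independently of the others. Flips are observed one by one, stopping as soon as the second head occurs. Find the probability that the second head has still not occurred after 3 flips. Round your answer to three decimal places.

0.259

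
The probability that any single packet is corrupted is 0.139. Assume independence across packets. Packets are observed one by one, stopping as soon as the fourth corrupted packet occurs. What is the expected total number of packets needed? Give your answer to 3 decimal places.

Y = total packets until the fourth success; negative binomial with r=4, p=0.139.
E[Y] = r / p = 4 / 0.139 = 28.77698

28.777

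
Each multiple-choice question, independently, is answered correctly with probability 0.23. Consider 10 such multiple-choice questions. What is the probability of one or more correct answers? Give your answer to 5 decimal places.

0.92673

P(at least one) = 1 − P(none) = 1 − (1 − 0.23)^10
= 1 − 0.0732668 = 0.9267332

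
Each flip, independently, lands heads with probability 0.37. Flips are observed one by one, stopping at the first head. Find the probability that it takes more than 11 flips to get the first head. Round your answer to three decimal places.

Y = number of flips to the first success; geometric, p = 0.37.
P(Y > 11) = P(first 11 all fail) = (1−p)^11 = 0.00621

0.006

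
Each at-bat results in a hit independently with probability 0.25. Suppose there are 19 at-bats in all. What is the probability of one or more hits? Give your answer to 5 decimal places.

P(at least one) = 1 − P(none) = 1 − (1 − 0.25)^19
= 1 − 0.0042283 = 0.9957717

0.99577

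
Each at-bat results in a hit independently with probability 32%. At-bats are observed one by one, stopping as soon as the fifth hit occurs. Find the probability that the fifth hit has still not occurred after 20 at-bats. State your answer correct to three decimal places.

Needing more than 20 at-bats ⇔ fewer than 5 successes in the first 20. With X ~ Binomial(20, 0.32), P(Y > 20) = P(X ≤ 4).
  k=0: C(20,0)·0.32^0·0.68^20 = 0.00045
  k=1: C(20,1)·0.32^1·0.68^19 = 0.00421
  k=2: C(20,2)·0.32^2·0.68^18 = 0.01880
  k=3: C(20,3)·0.32^3·0.68^17 = 0.05309
  k=4: C(20,4)·0.32^4·0.68^16 = 0.10618
P(X ≤ 4) = 0.18272

0.183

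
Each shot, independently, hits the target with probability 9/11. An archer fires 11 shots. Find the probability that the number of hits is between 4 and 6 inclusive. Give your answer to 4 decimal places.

X ~ Binomial(11, 0.818182); P(4 ≤ X ≤ 6) = Σ C(11,k) p^k (1−p)^(11−k) over k:
  k=4: C(11,4)·0.818182^4·0.181818^7 = 0.000971
  k=5: C(11,5)·0.818182^5·0.181818^6 = 0.006119
  k=6: C(11,6)·0.818182^6·0.181818^5 = 0.027538
Total = 0.034629

0.0346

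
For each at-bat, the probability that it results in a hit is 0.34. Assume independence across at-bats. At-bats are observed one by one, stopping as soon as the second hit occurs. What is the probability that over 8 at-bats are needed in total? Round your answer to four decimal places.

0.1844

Needing more than 8 at-bats ⇔ fewer than 2 successes in the first 8. With X ~ Binomial(8, 0.34), P(Y > 8) = P(X ≤ 1).
  k=0: C(8,0)·0.34^0·0.66^8 = 0.036004
  k=1: C(8,1)·0.34^1·0.66^7 = 0.148380
P(X ≤ 1) = 0.184384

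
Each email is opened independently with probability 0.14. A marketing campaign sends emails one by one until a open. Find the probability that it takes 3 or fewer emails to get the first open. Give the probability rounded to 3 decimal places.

0.364

Y = number of emails to the first success; geometric, p = 0.14.
P(Y ≤ 3) = 1 − (1−p)^3 = 1 − 0.63606 = 0.36394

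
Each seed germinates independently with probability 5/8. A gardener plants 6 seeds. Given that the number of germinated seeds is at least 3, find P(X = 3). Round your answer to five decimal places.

X ~ Binomial(6, 0.625). Want P(X=3 | X≥3) = P(X=3) / P(X≥3).
P(X=3) = C(6,3)·0.625^3·0.375^3 = 0.2574921
P(X≥3) = 1 − 0.0027809 − 0.0278091 − 0.1158714 = 0.8535385
Ratio = 0.2574921 / 0.8535385 = 0.3016760

0.30168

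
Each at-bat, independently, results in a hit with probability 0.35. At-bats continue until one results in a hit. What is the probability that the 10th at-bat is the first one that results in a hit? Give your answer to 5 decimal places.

0.00725

Geometric (trials to first success), p = 0.35.
P(Y = 10) = (1−p)^9 · p = 0.020712 · 0.35 = 0.0072492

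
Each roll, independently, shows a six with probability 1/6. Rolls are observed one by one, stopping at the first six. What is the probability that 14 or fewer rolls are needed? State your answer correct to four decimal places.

0.9221

Y = number of rolls to the first success; geometric, p = 0.166667.
P(Y ≤ 14) = 1 − (1−p)^14 = 1 − 0.077887 = 0.922113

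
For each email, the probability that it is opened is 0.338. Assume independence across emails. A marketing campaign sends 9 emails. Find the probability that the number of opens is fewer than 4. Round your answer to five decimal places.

0.63880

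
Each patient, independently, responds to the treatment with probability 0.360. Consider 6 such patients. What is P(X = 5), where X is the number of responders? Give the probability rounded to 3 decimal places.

X ~ Binomial(n=6, p=0.36).
P(X=5) = C(6,5) · p^5 · (1−p)^1
= 6 · 0.0060466 · 0.64 = 0.02322

0.023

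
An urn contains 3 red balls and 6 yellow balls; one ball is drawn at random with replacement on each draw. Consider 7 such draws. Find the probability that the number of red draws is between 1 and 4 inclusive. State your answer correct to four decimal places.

0.8962

X ~ Binomial(7, 0.333333); P(1 ≤ X ≤ 4) = Σ C(7,k) p^k (1−p)^(7−k) over k:
  k=1: C(7,1)·0.333333^1·0.666667^6 = 0.204847
  k=2: C(7,2)·0.333333^2·0.666667^5 = 0.307270
  k=3: C(7,3)·0.333333^3·0.666667^4 = 0.256059
  k=4: C(7,4)·0.333333^4·0.666667^3 = 0.128029
Total = 0.896205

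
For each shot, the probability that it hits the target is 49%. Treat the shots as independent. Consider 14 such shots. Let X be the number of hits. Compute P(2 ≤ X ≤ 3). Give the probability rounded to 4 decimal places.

0.0328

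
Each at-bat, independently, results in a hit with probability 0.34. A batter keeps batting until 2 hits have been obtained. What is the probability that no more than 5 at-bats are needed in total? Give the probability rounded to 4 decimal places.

0.5522

Finishing within 5 at-bats ⇔ at least 2 successes in the first 5. With X ~ Binomial(5, 0.34), P(Y ≤ 5) = 1 − P(X ≤ 1).
  k=0: C(5,0)·0.34^0·0.66^5 = 0.125233
  k=1: C(5,1)·0.34^1·0.66^4 = 0.322571
1 − 0.447804 = 0.552196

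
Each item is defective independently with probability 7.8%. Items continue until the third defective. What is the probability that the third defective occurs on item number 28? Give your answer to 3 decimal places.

Y = trial on which the third success occurs; negative binomial, r=3, p=0.078.
P(Y=28) = C(27,2) · p^3 · (1−p)^25
= 351 · 0.00047455 · 0.1313 = 0.02187

0.022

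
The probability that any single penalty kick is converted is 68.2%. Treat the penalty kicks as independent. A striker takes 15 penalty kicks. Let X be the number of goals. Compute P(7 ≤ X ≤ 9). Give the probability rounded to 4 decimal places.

X ~ Binomial(15, 0.682); P(7 ≤ X ≤ 9) = Σ C(15,k) p^k (1−p)^(15−k) over k:
  k=7: C(15,7)·0.682^7·0.318^8 = 0.046180
  k=8: C(15,8)·0.682^8·0.318^7 = 0.099041
  k=9: C(15,9)·0.682^9·0.318^6 = 0.165206
Total = 0.310427

0.3104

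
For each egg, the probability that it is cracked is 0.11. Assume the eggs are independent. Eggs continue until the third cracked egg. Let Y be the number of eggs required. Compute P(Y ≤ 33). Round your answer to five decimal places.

0.71906

Finishing within 33 eggs ⇔ at least 3 successes in the first 33. With X ~ Binomial(33, 0.11), P(Y ≤ 33) = 1 − P(X ≤ 2).
  k=0: C(33,0)·0.11^0·0.89^33 = 0.0213732
  k=1: C(33,1)·0.11^1·0.89^32 = 0.0871740
  k=2: C(33,2)·0.11^2·0.89^31 = 0.1723890
1 − 0.2809362 = 0.7190638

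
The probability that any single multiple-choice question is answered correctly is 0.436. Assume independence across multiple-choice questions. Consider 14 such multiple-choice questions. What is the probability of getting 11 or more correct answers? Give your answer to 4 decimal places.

0.0086

X ~ Binomial(14, 0.436); P(X ≥ 11) = Σ C(14,k) p^k (1−p)^(14−k) over k:
  k=11: C(14,11)·0.436^11·0.564^3 = 0.007068
  k=12: C(14,12)·0.436^12·0.564^2 = 0.001366
  k=13: C(14,13)·0.436^13·0.564^1 = 0.000162
  k=14: C(14,14)·0.436^14·0.564^0 = 0.000009
Total = 0.008605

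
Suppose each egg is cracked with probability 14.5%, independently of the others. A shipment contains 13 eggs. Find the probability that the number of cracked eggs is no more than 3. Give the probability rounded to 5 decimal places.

0.89291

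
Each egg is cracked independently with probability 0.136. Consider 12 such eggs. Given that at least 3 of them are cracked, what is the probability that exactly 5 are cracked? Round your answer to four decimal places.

0.0610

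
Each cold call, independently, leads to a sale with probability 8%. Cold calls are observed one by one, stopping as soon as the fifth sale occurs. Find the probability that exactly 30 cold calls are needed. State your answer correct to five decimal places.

Y = trial on which the fifth success occurs; negative binomial, r=5, p=0.08.
P(Y=30) = C(29,4) · p^5 · (1−p)^25
= 23751 · 3.2768e-06 · 0.12436 = 0.0096789

0.00968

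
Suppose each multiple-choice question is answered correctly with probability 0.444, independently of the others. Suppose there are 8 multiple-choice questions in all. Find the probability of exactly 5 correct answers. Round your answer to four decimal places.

0.1661

X ~ Binomial(n=8, p=0.444).
P(X=5) = C(8,5) · p^5 · (1−p)^3
= 56 · 0.017255 · 0.17188 = 0.166084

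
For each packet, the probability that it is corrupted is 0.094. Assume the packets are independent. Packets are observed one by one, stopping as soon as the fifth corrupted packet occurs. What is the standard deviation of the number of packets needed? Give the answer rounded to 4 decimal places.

22.6423

Y = total packets until the fifth success; negative binomial with r=5, p=0.094.
SD(Y) = √[r(1−p)/p²] = √(512.675419) = 22.642337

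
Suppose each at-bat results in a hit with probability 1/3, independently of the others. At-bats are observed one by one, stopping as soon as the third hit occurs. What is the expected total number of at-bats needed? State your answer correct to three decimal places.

Y = total at-bats until the third success; negative binomial with r=3, p=0.333333.
E[Y] = r / p = 3 / 0.333333 = 9.00000

9.000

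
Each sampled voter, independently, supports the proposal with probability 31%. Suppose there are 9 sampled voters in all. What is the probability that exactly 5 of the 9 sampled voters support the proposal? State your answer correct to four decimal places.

X ~ Binomial(n=9, p=0.31).
P(X=5) = C(9,5) · p^5 · (1−p)^4
= 126 · 0.0028629 · 0.22667 = 0.081766

0.0818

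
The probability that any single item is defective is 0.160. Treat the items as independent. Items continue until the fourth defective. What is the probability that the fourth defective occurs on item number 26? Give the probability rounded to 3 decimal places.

0.033

Y = trial on which the fourth success occurs; negative binomial, r=4, p=0.16.
P(Y=26) = C(25,3) · p^4 · (1−p)^22
= 2300 · 0.00065536 · 0.021585 = 0.03254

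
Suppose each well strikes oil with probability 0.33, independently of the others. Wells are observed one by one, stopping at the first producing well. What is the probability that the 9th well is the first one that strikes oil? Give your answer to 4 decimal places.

Geometric (trials to first success), p = 0.33.
P(Y = 9) = (1−p)^8 · p = 0.040607 · 0.33 = 0.013400

0.0134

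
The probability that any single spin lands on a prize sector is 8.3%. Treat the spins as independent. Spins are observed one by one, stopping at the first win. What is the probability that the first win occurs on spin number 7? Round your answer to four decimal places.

0.0494

Geometric (trials to first success), p = 0.083.
P(Y = 7) = (1−p)^6 · p = 0.59459 · 0.083 = 0.049351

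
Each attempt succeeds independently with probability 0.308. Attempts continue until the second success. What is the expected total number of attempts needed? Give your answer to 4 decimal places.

Y = total attempts until the second success; negative binomial with r=2, p=0.308.
E[Y] = r / p = 2 / 0.308 = 6.493506

6.4935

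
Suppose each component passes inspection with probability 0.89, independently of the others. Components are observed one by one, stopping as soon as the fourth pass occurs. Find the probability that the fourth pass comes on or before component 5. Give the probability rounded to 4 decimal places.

0.9035

Finishing within 5 components ⇔ at least 4 successes in the first 5. With X ~ Binomial(5, 0.89), P(Y ≤ 5) = 1 − P(X ≤ 3).
  k=0: C(5,0)·0.89^0·0.11^5 = 0.000016
  k=1: C(5,1)·0.89^1·0.11^4 = 0.000652
  k=2: C(5,2)·0.89^2·0.11^3 = 0.010543
  k=3: C(5,3)·0.89^3·0.11^2 = 0.085301
1 − 0.096512 = 0.903488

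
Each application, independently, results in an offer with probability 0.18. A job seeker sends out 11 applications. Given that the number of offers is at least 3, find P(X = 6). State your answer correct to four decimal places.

0.0184

X ~ Binomial(11, 0.18). Want P(X=6 | X≥3) = P(X=6) / P(X≥3).
P(X=6) = C(11,6)·0.18^6·0.82^5 = 0.005826
P(X≥3) = 1 − 0.112707 − 0.272147 − 0.298698 = 0.316447
Ratio = 0.005826 / 0.316447 = 0.018410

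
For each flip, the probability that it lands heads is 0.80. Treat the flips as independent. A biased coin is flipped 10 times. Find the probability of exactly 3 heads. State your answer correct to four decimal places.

X ~ Binomial(n=10, p=0.80).
P(X=3) = C(10,3) · p^3 · (1−p)^7
= 120 · 0.512 · 1.28e-05 = 0.000786

0.0008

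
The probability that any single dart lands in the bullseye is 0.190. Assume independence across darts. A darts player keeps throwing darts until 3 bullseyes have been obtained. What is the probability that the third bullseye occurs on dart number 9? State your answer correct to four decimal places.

Y = trial on which the third success occurs; negative binomial, r=3, p=0.19.
P(Y=9) = C(8,2) · p^3 · (1−p)^6
= 28 · 0.006859 · 0.28243 = 0.054241

0.0542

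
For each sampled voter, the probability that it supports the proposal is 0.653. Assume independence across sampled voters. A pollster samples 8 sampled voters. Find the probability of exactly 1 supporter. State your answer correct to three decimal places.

0.003

X ~ Binomial(n=8, p=0.653).
P(X=1) = C(8,1) · p^1 · (1−p)^7
= 8 · 0.653 · 0.00060577 = 0.00316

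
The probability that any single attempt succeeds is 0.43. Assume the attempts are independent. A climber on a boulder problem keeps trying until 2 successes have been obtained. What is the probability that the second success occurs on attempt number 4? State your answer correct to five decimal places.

0.18022

Y = trial on which the second success occurs; negative binomial, r=2, p=0.43.
P(Y=4) = C(3,1) · p^2 · (1−p)^2
= 3 · 0.1849 · 0.3249 = 0.1802220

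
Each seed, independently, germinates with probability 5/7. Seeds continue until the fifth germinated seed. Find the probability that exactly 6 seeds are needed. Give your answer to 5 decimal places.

0.26562

Y = trial on which the fifth success occurs; negative binomial, r=5, p=0.714286.
P(Y=6) = C(5,4) · p^5 · (1−p)^1
= 5 · 0.18593 · 0.28571 = 0.2656206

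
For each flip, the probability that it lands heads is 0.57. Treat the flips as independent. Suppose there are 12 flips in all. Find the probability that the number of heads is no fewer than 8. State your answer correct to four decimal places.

0.3557

X ~ Binomial(12, 0.57); P(X ≥ 8) = Σ C(12,k) p^k (1−p)^(12−k) over k:
  k=8: C(12,8)·0.57^8·0.43^4 = 0.188572
  k=9: C(12,9)·0.57^9·0.43^3 = 0.111097
  k=10: C(12,10)·0.57^10·0.43^2 = 0.044180
  k=11: C(12,11)·0.57^11·0.43^1 = 0.010648
  k=12: C(12,12)·0.57^12·0.43^0 = 0.001176
Total = 0.355674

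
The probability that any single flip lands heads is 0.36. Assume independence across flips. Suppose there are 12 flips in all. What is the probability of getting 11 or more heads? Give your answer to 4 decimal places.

0.0001

X ~ Binomial(12, 0.36); P(X ≥ 11) = Σ C(12,k) p^k (1−p)^(12−k) over k:
  k=11: C(12,11)·0.36^11·0.64^1 = 0.000101
  k=12: C(12,12)·0.36^12·0.64^0 = 0.000005
Total = 0.000106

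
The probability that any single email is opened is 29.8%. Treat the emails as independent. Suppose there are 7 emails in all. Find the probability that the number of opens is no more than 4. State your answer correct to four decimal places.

X ~ Binomial(7, 0.298); P(X ≤ 4) = Σ C(7,k) p^k (1−p)^(7−k) over k:
  k=0: C(7,0)·0.298^0·0.702^7 = 0.084016
  k=1: C(7,1)·0.298^1·0.702^6 = 0.249653
  k=2: C(7,2)·0.298^2·0.702^5 = 0.317934
  k=3: C(7,3)·0.298^3·0.702^4 = 0.224939
  k=4: C(7,4)·0.298^4·0.702^3 = 0.095487
Total = 0.972029

0.9720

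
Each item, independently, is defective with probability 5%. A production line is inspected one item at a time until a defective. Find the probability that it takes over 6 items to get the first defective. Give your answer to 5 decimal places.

Y = number of items to the first success; geometric, p = 0.05.
P(Y > 6) = P(first 6 all fail) = (1−p)^6 = 0.7350919

0.73509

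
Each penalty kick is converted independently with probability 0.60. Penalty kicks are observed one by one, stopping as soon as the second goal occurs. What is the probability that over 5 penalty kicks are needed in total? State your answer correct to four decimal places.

0.0870

Needing more than 5 penalty kicks ⇔ fewer than 2 successes in the first 5. With X ~ Binomial(5, 0.60), P(Y > 5) = P(X ≤ 1).
  k=0: C(5,0)·0.60^0·0.40^5 = 0.010240
  k=1: C(5,1)·0.60^1·0.40^4 = 0.076800
P(X ≤ 1) = 0.087040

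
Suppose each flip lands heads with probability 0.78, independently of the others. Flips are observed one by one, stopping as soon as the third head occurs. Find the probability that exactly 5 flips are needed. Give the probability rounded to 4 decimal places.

0.1378

Y = trial on which the third success occurs; negative binomial, r=3, p=0.78.
P(Y=5) = C(4,2) · p^3 · (1−p)^2
= 6 · 0.47455 · 0.0484 = 0.137810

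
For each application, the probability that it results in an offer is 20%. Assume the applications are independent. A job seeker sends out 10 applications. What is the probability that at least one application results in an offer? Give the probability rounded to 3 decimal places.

0.893

P(at least one) = 1 − P(none) = 1 − (1 − 0.20)^10
= 1 − 0.10737 = 0.89263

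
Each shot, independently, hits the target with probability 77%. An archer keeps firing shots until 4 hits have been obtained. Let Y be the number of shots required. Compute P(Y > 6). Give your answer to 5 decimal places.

Needing more than 6 shots ⇔ fewer than 4 successes in the first 6. With X ~ Binomial(6, 0.77), P(Y > 6) = P(X ≤ 3).
  k=0: C(6,0)·0.77^0·0.23^6 = 0.0001480
  k=1: C(6,1)·0.77^1·0.23^5 = 0.0029736
  k=2: C(6,2)·0.77^2·0.23^4 = 0.0248877
  k=3: C(6,3)·0.77^3·0.23^3 = 0.1110927
P(X ≤ 3) = 0.1391020

0.13910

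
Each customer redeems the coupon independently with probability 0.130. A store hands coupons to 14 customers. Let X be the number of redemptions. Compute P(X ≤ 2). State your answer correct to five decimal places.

0.72922

X ~ Binomial(14, 0.13); P(X ≤ 2) = Σ C(14,k) p^k (1−p)^(14−k) over k:
  k=0: C(14,0)·0.13^0·0.87^14 = 0.1423212
  k=1: C(14,1)·0.13^1·0.87^13 = 0.2977294
  k=2: C(14,2)·0.13^2·0.87^12 = 0.2891739
Total = 0.7292245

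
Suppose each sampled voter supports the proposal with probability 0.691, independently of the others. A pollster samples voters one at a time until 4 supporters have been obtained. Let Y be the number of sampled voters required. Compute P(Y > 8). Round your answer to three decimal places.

0.065

Needing more than 8 sampled voters ⇔ fewer than 4 successes in the first 8. With X ~ Binomial(8, 0.691), P(Y > 8) = P(X ≤ 3).
  k=0: C(8,0)·0.691^0·0.309^8 = 0.00008
  k=1: C(8,1)·0.691^1·0.309^7 = 0.00149
  k=2: C(8,2)·0.691^2·0.309^6 = 0.01164
  k=3: C(8,3)·0.691^3·0.309^5 = 0.05205
P(X ≤ 3) = 0.06526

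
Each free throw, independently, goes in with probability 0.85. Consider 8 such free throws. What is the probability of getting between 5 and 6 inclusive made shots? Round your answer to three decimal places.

0.321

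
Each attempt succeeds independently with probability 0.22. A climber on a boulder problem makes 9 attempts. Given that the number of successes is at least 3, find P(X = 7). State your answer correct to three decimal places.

0.002

X ~ Binomial(9, 0.22). Want P(X=7 | X≥3) = P(X=7) / P(X≥3).
P(X=7) = C(9,7)·0.22^7·0.78^2 = 0.00055
P(X≥3) = 1 − 0.10687 − 0.27128 − 0.30606 = 0.31579
Ratio = 0.00055 / 0.31579 = 0.00173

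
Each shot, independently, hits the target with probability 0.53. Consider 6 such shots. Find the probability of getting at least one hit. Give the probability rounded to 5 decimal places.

0.98922

P(at least one) = 1 − P(none) = 1 − (1 − 0.53)^6
= 1 − 0.0107792 = 0.9892208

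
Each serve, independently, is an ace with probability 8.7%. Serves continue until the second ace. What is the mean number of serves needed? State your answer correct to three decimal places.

Y = total serves until the second success; negative binomial with r=2, p=0.087.
E[Y] = r / p = 2 / 0.087 = 22.98851

22.989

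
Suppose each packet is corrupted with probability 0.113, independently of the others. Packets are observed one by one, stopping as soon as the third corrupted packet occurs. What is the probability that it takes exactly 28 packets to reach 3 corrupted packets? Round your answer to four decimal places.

0.0253

Y = trial on which the third success occurs; negative binomial, r=3, p=0.113.
P(Y=28) = C(27,2) · p^3 · (1−p)^25
= 351 · 0.0014429 · 0.049899 = 0.025272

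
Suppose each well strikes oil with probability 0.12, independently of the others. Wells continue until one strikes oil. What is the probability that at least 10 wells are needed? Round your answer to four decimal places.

Y = number of wells to the first success; geometric, p = 0.12.
P(Y > 9) = P(first 9 all fail) = (1−p)^9 = 0.316478

0.3165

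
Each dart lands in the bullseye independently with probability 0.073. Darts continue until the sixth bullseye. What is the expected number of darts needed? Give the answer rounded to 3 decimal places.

82.192

Y = total darts until the sixth success; negative binomial with r=6, p=0.073.
E[Y] = r / p = 6 / 0.073 = 82.19178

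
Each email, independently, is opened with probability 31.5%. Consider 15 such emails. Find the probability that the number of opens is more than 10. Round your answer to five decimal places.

X ~ Binomial(15, 0.315); P(X ≥ 11) = Σ C(15,k) p^k (1−p)^(15−k) over k:
  k=11: C(15,11)·0.315^11·0.685^4 = 0.0009106
  k=12: C(15,12)·0.315^12·0.685^3 = 0.0001396
  k=13: C(15,13)·0.315^13·0.685^2 = 0.0000148
  k=14: C(15,14)·0.315^14·0.685^1 = 0.0000010
  k=15: C(15,15)·0.315^15·0.685^0 = 0.0000000
Total = 0.0010660

0.00107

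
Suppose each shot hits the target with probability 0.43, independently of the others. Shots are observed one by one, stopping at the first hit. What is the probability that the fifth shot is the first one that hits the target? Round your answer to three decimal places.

0.045

Geometric (trials to first success), p = 0.43.
P(Y = 5) = (1−p)^4 · p = 0.10556 · 0.43 = 0.04539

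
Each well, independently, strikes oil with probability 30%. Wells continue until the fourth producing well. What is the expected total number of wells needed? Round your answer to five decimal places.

13.33333

Y = total wells until the fourth success; negative binomial with r=4, p=0.30.
E[Y] = r / p = 4 / 0.30 = 13.3333333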